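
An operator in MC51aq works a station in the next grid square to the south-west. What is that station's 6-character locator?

Longitude subsquare a = 0; −1 → -1, wraps to 23 = x, carry into square.
Longitude square 5; −1 → 4.
Latitude subsquare q = 16; −1 → 15 = p.

MC41xp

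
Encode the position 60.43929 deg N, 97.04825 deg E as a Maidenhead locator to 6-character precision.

Offset from 180°W / 90°S: lon 277.0482°, lat 150.4393°.
Field: lon ⌊277.0482/20⌋ = 13 → N; lat ⌊150.4393/10⌋ = 15 → P.
Square: lon ⌊17.0482/2⌋ = 8; lat ⌊0.4393/1⌋ = 0.
Subsquare: lon ⌊1.0482/0.0833333⌋ = 12 → m; lat ⌊0.4393/0.0416667⌋ = 10 → k.

NP80mk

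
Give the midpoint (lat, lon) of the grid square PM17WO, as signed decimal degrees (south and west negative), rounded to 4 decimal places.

37.6042, 123.8750

Field P=15, M=12: +15·20° lon, +12·10° lat → SW at lon 120°, lat 30°.
Square 1, 7: +1·2° lon, +7·1° lat → SW at lon 122°, lat 37°.
Subsquare w=22, o=14: +22·0.0833333° lon, +14·0.0416667° lat → SW at lon 123.833°, lat 37.5833°.
Cell spans 0.0833333° lon × 0.0416667° lat. Centre is SW corner plus half of each.
latitude 37.6042, longitude 123.8750.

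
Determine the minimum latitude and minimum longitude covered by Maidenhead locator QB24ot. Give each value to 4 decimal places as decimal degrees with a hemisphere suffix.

75.2083° S, 145.1667° E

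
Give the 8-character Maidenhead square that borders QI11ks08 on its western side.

Longitude extended square 0; −1 → -1, wraps to 9, carry into subsquare.
Longitude subsquare k = 10; −1 → 9 = j.
The latitude characters are unchanged.

QI11js98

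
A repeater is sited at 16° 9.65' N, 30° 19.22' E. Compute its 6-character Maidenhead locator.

Offset from 180°W / 90°S: lon 210.3203°, lat 106.1608°.
Field: lon ⌊210.3203/20⌋ = 10 → K; lat ⌊106.1608/10⌋ = 10 → K.
Square: lon ⌊10.3203/2⌋ = 5; lat ⌊6.1608/1⌋ = 6.
Subsquare: lon ⌊0.3203/0.0833333⌋ = 3 → d; lat ⌊0.1608/0.0416667⌋ = 3 → d.

KK56dd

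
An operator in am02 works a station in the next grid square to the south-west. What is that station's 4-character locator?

Longitude square 0; −1 → -1, wraps to 9, carry into field.
Longitude field A = 0; −1 → -1, wraps to 17 = R, wrapping around the antimeridian.
Latitude square 2; −1 → 1.

RM91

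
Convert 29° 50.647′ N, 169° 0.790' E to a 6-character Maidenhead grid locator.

RL49mu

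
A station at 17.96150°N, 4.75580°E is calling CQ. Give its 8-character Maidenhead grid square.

JK27jx00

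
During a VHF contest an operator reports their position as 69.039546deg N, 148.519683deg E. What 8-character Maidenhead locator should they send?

QP49ga29

Shift to the Maidenhead origin (180°W, 90°S): lon 328.51968, lat 159.03955.
Field: lon ⌊328.51968/20⌋ = 16 → Q; lat ⌊159.03955/10⌋ = 15 → P.
Square: lon ⌊8.51968/2⌋ = 4; lat ⌊9.03955/1⌋ = 9.
Subsquare: lon ⌊0.51968/0.0833333⌋ = 6 → g; lat ⌊0.03955/0.0416667⌋ = 0 → a.
Extended square: lon ⌊0.01968/0.00833333⌋ = 2; lat ⌊0.03955/0.00416667⌋ = 9.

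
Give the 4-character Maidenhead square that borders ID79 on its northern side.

IE70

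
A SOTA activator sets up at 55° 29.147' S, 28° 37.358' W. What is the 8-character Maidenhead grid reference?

HD54qm53

Offset from 180°W / 90°S: lon 151.37737°, lat 34.51422°.
Field (20°×10°, letters A–R): 151.37737/20 → 7 → H, 34.51422/10 → 3 → D; chars HD.
Square (2°×1°, digits 0–9): 11.37737/2 → 5, 4.51422/1 → 4; chars 54.
Subsquare (5′×2.5′, letters a–x): 1.37737/0.0833333 → 16 → q, 0.51422/0.0416667 → 12 → m; chars qm.
Extended square (30″×15″, digits 0–9): 0.04403/0.00833333 → 5, 0.01422/0.00416667 → 3; chars 53.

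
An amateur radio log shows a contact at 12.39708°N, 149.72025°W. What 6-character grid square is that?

BK52dj

Add 180° to longitude and 90° to latitude: 30.2798, 102.3971.
Field: 30.2798/20 → 1 → B, 102.3971/10 → 10 → K; chars BK.
Square: 10.2798/2 → 5, 2.3971/1 → 2; chars 52.
Subsquare: 0.2798/0.0833333 → 3 → d, 0.3971/0.0416667 → 9 → j; chars dj.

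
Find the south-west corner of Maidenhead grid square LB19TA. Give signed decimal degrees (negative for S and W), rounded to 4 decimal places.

Field L=11, B=1: +11·20° lon, +1·10° lat → SW at lon 40°, lat -80°.
Square 1, 9: +1·2° lon, +9·1° lat → SW at lon 42°, lat -71°.
Subsquare t=19, a=0: +19·0.0833333° lon, +0·0.0416667° lat → SW at lon 43.5833°, lat -71°.
latitude -71.0000, longitude 43.5833.

-71.0000, 43.5833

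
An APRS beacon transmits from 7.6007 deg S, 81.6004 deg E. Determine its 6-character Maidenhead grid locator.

Offset from 180°W / 90°S: lon 261.6004°, lat 82.3993°.
Field: 261.6004/20 → 13 → N, 82.3993/10 → 8 → I; chars NI.
Square: 1.6004/2 → 0, 2.3993/1 → 2; chars 02.
Subsquare: 1.6004/0.0833333 → 19 → t, 0.3993/0.0416667 → 9 → j; chars tj.

NI02tj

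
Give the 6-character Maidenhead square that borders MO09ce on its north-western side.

MO09bf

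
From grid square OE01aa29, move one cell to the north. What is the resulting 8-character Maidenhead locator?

OE01ab20

Latitude extended square 9; +1 → 10, wraps to 0, carry into subsquare.
Latitude subsquare a = 0; +1 → 1 = b.
The longitude characters are unchanged.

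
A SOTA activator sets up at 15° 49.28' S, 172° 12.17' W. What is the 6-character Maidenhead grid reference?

Add 180° to longitude and 90° to latitude: 7.7972, 74.1787.
Field (20°×10°, letters A–R): 7.7972/20 → 0 → A, 74.1787/10 → 7 → H; chars AH.
Square (2°×1°, digits 0–9): 7.7972/2 → 3, 4.1787/1 → 4; chars 34.
Subsquare (5′×2.5′, letters a–x): 1.7972/0.0833333 → 21 → v, 0.1787/0.0416667 → 4 → e; chars ve.

AH34ve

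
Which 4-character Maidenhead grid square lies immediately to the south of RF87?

RF86

Latitude square 7; −1 → 6.
The longitude characters are unchanged.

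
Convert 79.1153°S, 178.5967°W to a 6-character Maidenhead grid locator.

AB00qv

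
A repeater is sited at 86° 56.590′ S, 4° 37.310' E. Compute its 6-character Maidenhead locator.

JA23hb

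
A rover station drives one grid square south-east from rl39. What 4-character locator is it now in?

RL48

Longitude square 3; +1 → 4.
Latitude square 9; −1 → 8.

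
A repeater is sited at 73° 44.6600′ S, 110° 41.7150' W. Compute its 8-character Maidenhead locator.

DB46pg61

Shift to the Maidenhead origin (180°W, 90°S): lon 69.30475, lat 16.25567.
Field: lon ⌊69.30475/20⌋ = 3 → D; lat ⌊16.25567/10⌋ = 1 → B.
Square: lon ⌊9.30475/2⌋ = 4; lat ⌊6.25567/1⌋ = 6.
Subsquare: lon ⌊1.30475/0.0833333⌋ = 15 → p; lat ⌊0.25567/0.0416667⌋ = 6 → g.
Extended square: lon ⌊0.05475/0.00833333⌋ = 6; lat ⌊0.00567/0.00416667⌋ = 1.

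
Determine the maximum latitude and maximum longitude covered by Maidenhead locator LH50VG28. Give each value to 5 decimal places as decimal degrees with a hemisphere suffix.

19.71250° S, 51.77500° E

Field L=11, H=7: +11·20° lon, +7·10° lat → SW at lon 40°, lat -20°.
Square 5, 0: +5·2° lon, +0·1° lat → SW at lon 50°, lat -20°.
Subsquare v=21, g=6: +21·0.0833333° lon, +6·0.0416667° lat → SW at lon 51.75°, lat -19.75°.
Extended square 2, 8: +2·0.00833333° lon, +8·0.00416667° lat → SW at lon 51.7667°, lat -19.7167°.
Cell spans 0.00833333° lon × 0.00416667° lat. NE corner is SW corner plus one full cell.
latitude 19.71250° S, longitude 51.77500° E.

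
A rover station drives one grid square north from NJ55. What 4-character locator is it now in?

Latitude square 5; +1 → 6.
The longitude characters are unchanged.

NJ56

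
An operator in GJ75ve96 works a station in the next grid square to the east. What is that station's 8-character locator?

GJ75we06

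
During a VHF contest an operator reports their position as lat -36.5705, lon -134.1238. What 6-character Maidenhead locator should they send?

Add 180° to longitude and 90° to latitude: 45.8762, 53.4295.
Field: lon ⌊45.8762/20⌋ = 2 → C; lat ⌊53.4295/10⌋ = 5 → F.
Square: lon ⌊5.8762/2⌋ = 2; lat ⌊3.4295/1⌋ = 3.
Subsquare: lon ⌊1.8762/0.0833333⌋ = 22 → w; lat ⌊0.4295/0.0416667⌋ = 10 → k.

CF23wk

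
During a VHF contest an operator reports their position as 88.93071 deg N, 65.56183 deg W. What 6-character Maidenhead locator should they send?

Shift to the Maidenhead origin (180°W, 90°S): lon 114.4382, lat 178.9307.
Field (20°×10°, letters A–R): 114.4382/20 → 5 → F, 178.9307/10 → 17 → R; chars FR.
Square (2°×1°, digits 0–9): 14.4382/2 → 7, 8.9307/1 → 8; chars 78.
Subsquare (5′×2.5′, letters a–x): 0.4382/0.0833333 → 5 → f, 0.9307/0.0416667 → 22 → w; chars fw.

FR78fw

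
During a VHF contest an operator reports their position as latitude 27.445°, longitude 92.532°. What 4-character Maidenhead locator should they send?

NL67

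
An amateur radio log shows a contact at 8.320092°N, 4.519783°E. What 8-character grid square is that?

JJ28gh26

Add 180° to longitude and 90° to latitude: 184.51978, 98.32009.
Field: lon ⌊184.51978/20⌋ = 9 → J; lat ⌊98.32009/10⌋ = 9 → J.
Square: lon ⌊4.51978/2⌋ = 2; lat ⌊8.32009/1⌋ = 8.
Subsquare: lon ⌊0.51978/0.0833333⌋ = 6 → g; lat ⌊0.32009/0.0416667⌋ = 7 → h.
Extended square: lon ⌊0.01978/0.00833333⌋ = 2; lat ⌊0.02843/0.00416667⌋ = 6.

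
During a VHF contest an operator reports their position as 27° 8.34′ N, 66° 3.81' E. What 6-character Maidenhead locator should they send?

Add 180° to longitude and 90° to latitude: 246.0635, 117.1390.
Field: 246.0635/20 → 12 → M, 117.1390/10 → 11 → L; chars ML.
Square: 6.0635/2 → 3, 7.1390/1 → 7; chars 37.
Subsquare: 0.0635/0.0833333 → 0 → a, 0.1390/0.0416667 → 3 → d; chars ad.

ML37ad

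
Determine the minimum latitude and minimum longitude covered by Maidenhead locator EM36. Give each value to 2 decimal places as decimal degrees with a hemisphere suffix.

Field E=4, M=12: +4·20° lon, +12·10° lat → SW at lon -100°, lat 30°.
Square 3, 6: +3·2° lon, +6·1° lat → SW at lon -94°, lat 36°.
latitude 36.00° N, longitude 94.00° W.

36.00° N, 94.00° W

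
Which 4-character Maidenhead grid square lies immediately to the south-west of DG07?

CG96

Longitude square 0; −1 → -1, wraps to 9, carry into field.
Longitude field D = 3; −1 → 2 = C.
Latitude square 7; −1 → 6.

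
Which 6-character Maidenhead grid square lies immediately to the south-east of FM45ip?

FM45jo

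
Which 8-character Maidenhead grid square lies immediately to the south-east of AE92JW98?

AE92kw07

Longitude extended square 9; +1 → 10, wraps to 0, carry into subsquare.
Longitude subsquare j = 9; +1 → 10 = k.
Latitude extended square 8; −1 → 7.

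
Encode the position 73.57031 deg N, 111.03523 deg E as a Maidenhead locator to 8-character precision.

Offset from 180°W / 90°S: lon 291.03523°, lat 163.57031°.
Field (20°×10°, letters A–R): 291.03523/20 → 14 → O, 163.57031/10 → 16 → Q; chars OQ.
Square (2°×1°, digits 0–9): 11.03523/2 → 5, 3.57031/1 → 3; chars 53.
Subsquare (5′×2.5′, letters a–x): 1.03523/0.0833333 → 12 → m, 0.57031/0.0416667 → 13 → n; chars mn.
Extended square (30″×15″, digits 0–9): 0.03523/0.00833333 → 4, 0.02864/0.00416667 → 6; chars 46.

OQ53mn46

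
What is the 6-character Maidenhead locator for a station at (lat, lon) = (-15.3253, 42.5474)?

Shift to the Maidenhead origin (180°W, 90°S): lon 222.5474, lat 74.6747.
Field (20°×10°, letters A–R): lon ⌊222.5474/20⌋ = 11 → L; lat ⌊74.6747/10⌋ = 7 → H.
Square (2°×1°, digits 0–9): lon ⌊2.5474/2⌋ = 1; lat ⌊4.6747/1⌋ = 4.
Subsquare (5′×2.5′, letters a–x): lon ⌊0.5474/0.0833333⌋ = 6 → g; lat ⌊0.6747/0.0416667⌋ = 16 → q.

LH14gq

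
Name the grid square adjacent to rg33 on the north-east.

RG44

Longitude square 3; +1 → 4.
Latitude square 3; +1 → 4.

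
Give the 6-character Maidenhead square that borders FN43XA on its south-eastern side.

FN52ax

Longitude subsquare x = 23; +1 → 24, wraps to 0 = a, carry into square.
Longitude square 4; +1 → 5.
Latitude subsquare a = 0; −1 → -1, wraps to 23 = x, carry into square.
Latitude square 3; −1 → 2.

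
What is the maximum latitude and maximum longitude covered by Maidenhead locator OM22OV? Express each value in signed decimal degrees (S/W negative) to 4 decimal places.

Field O=14, M=12: +14·20° lon, +12·10° lat → SW at lon 100°, lat 30°.
Square 2, 2: +2·2° lon, +2·1° lat → SW at lon 104°, lat 32°.
Subsquare o=14, v=21: +14·0.0833333° lon, +21·0.0416667° lat → SW at lon 105.167°, lat 32.875°.
Cell spans 0.0833333° lon × 0.0416667° lat. NE corner is SW corner plus one full cell.
latitude 32.9167, longitude 105.2500.

32.9167, 105.2500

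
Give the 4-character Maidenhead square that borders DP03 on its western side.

CP93

Longitude square 0; −1 → -1, wraps to 9, carry into field.
Longitude field D = 3; −1 → 2 = C.
The latitude characters are unchanged.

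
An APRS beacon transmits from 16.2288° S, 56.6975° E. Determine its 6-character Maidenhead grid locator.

Add 180° to longitude and 90° to latitude: 236.6975, 73.7712.
Field (20°×10°, letters A–R): lon ⌊236.6975/20⌋ = 11 → L; lat ⌊73.7712/10⌋ = 7 → H.
Square (2°×1°, digits 0–9): lon ⌊16.6975/2⌋ = 8; lat ⌊3.7712/1⌋ = 3.
Subsquare (5′×2.5′, letters a–x): lon ⌊0.6975/0.0833333⌋ = 8 → i; lat ⌊0.7712/0.0416667⌋ = 18 → s.

LH83is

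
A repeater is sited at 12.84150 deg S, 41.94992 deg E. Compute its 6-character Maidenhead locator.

LH07xd

Add 180° to longitude and 90° to latitude: 221.9499, 77.1585.
Field: 221.9499/20 → 11 → L, 77.1585/10 → 7 → H; chars LH.
Square: 1.9499/2 → 0, 7.1585/1 → 7; chars 07.
Subsquare: 1.9499/0.0833333 → 23 → x, 0.1585/0.0416667 → 3 → d; chars xd.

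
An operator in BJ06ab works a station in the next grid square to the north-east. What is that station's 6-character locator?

Longitude subsquare a = 0; +1 → 1 = b.
Latitude subsquare b = 1; +1 → 2 = c.

BJ06bc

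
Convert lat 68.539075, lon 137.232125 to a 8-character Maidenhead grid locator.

Offset from 180°W / 90°S: lon 317.23212°, lat 158.53907°.
Field: 317.23212/20 → 15 → P, 158.53907/10 → 15 → P; chars PP.
Square: 17.23212/2 → 8, 8.53907/1 → 8; chars 88.
Subsquare: 1.23212/0.0833333 → 14 → o, 0.53907/0.0416667 → 12 → m; chars om.
Extended square: 0.06546/0.00833333 → 7, 0.03907/0.00416667 → 9; chars 79.

PP88om79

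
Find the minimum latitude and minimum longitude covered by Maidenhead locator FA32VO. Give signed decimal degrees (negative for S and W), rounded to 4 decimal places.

-87.4167, -72.2500

Field F=5, A=0: +5·20° lon, +0·10° lat → SW at lon -80°, lat -90°.
Square 3, 2: +3·2° lon, +2·1° lat → SW at lon -74°, lat -88°.
Subsquare v=21, o=14: +21·0.0833333° lon, +14·0.0416667° lat → SW at lon -72.25°, lat -87.4167°.
latitude -87.4167, longitude -72.2500.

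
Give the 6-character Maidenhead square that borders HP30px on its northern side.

Latitude subsquare x = 23; +1 → 24, wraps to 0 = a, carry into square.
Latitude square 0; +1 → 1.
The longitude characters are unchanged.

HP31pa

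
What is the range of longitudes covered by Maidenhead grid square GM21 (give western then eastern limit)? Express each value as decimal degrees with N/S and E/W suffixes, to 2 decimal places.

Field G=6, M=12: +6·20° lon, +12·10° lat → SW at lon -60°, lat 30°.
Square 2, 1: +2·2° lon, +1·1° lat → SW at lon -56°, lat 31°.
Cell spans 2° lon × 1° lat.
west 56.00° W, east 54.00° W.

56.00° W, 54.00° W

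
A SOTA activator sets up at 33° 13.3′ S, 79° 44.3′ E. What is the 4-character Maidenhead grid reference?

MF96

Offset from 180°W / 90°S: lon 259.74°, lat 56.78°.
Field: lon ⌊259.74/20⌋ = 12 → M; lat ⌊56.78/10⌋ = 5 → F.
Square: lon ⌊19.74/2⌋ = 9; lat ⌊6.78/1⌋ = 6.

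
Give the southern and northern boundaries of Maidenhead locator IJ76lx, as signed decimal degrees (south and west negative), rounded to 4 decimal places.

6.9583, 7.0000

Field I=8, J=9: +8·20° lon, +9·10° lat → SW at lon -20°, lat 0°.
Square 7, 6: +7·2° lon, +6·1° lat → SW at lon -6°, lat 6°.
Subsquare l=11, x=23: +11·0.0833333° lon, +23·0.0416667° lat → SW at lon -5.08333°, lat 6.95833°.
Cell spans 0.0833333° lon × 0.0416667° lat.
south 6.9583, north 7.0000.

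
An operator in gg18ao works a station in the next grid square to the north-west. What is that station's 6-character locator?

GG08xp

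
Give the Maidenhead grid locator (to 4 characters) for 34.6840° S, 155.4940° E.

QF75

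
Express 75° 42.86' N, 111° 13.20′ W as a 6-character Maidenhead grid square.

DQ45jr

Offset from 180°W / 90°S: lon 68.7800°, lat 165.7143°.
Field: lon ⌊68.7800/20⌋ = 3 → D; lat ⌊165.7143/10⌋ = 16 → Q.
Square: lon ⌊8.7800/2⌋ = 4; lat ⌊5.7143/1⌋ = 5.
Subsquare: lon ⌊0.7800/0.0833333⌋ = 9 → j; lat ⌊0.7143/0.0416667⌋ = 17 → r.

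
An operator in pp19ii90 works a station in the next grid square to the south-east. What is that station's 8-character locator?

Longitude extended square 9; +1 → 10, wraps to 0, carry into subsquare.
Longitude subsquare i = 8; +1 → 9 = j.
Latitude extended square 0; −1 → -1, wraps to 9, carry into subsquare.
Latitude subsquare i = 8; −1 → 7 = h.

PP19jh09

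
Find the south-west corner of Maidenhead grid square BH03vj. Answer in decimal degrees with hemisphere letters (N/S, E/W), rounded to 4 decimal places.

16.6250° S, 158.2500° W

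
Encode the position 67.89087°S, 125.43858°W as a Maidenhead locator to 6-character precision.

Add 180° to longitude and 90° to latitude: 54.5614, 22.1091.
Field: 54.5614/20 → 2 → C, 22.1091/10 → 2 → C; chars CC.
Square: 14.5614/2 → 7, 2.1091/1 → 2; chars 72.
Subsquare: 0.5614/0.0833333 → 6 → g, 0.1091/0.0416667 → 2 → c; chars gc.

CC72gc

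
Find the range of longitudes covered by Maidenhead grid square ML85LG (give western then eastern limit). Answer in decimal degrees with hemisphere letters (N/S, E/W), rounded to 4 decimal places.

76.9167° E, 77.0000° E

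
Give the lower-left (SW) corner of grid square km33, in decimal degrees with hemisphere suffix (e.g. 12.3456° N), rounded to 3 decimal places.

33.000° N, 26.000° E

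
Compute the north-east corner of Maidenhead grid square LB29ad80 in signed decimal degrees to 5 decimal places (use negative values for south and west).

-70.87083, 44.07500

Field L=11, B=1: +11·20° lon, +1·10° lat → SW at lon 40°, lat -80°.
Square 2, 9: +2·2° lon, +9·1° lat → SW at lon 44°, lat -71°.
Subsquare a=0, d=3: +0·0.0833333° lon, +3·0.0416667° lat → SW at lon 44°, lat -70.875°.
Extended square 8, 0: +8·0.00833333° lon, +0·0.00416667° lat → SW at lon 44.0667°, lat -70.875°.
Cell spans 0.00833333° lon × 0.00416667° lat. NE corner is SW corner plus one full cell.
latitude -70.87083, longitude 44.07500.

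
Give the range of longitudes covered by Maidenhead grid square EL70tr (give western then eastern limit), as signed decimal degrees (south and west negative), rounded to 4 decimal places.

Field E=4, L=11: +4·20° lon, +11·10° lat → SW at lon -100°, lat 20°.
Square 7, 0: +7·2° lon, +0·1° lat → SW at lon -86°, lat 20°.
Subsquare t=19, r=17: +19·0.0833333° lon, +17·0.0416667° lat → SW at lon -84.4167°, lat 20.7083°.
Cell spans 0.0833333° lon × 0.0416667° lat.
west -84.4167, east -84.3333.

-84.4167, -84.3333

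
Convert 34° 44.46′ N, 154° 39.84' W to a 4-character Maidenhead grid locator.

BM24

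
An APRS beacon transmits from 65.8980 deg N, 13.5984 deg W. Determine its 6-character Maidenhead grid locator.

IP35ev

Add 180° to longitude and 90° to latitude: 166.4016, 155.8980.
Field: 166.4016/20 → 8 → I, 155.8980/10 → 15 → P; chars IP.
Square: 6.4016/2 → 3, 5.8980/1 → 5; chars 35.
Subsquare: 0.4016/0.0833333 → 4 → e, 0.8980/0.0416667 → 21 → v; chars ev.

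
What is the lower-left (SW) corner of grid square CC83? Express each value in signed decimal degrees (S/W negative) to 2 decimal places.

Field C=2, C=2: +2·20° lon, +2·10° lat → SW at lon -140°, lat -70°.
Square 8, 3: +8·2° lon, +3·1° lat → SW at lon -124°, lat -67°.
latitude -67.00, longitude -124.00.

-67.00, -124.00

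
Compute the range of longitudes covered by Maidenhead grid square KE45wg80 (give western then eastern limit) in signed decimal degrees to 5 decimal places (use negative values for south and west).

29.90000, 29.90833

Field K=10, E=4: +10·20° lon, +4·10° lat → SW at lon 20°, lat -50°.
Square 4, 5: +4·2° lon, +5·1° lat → SW at lon 28°, lat -45°.
Subsquare w=22, g=6: +22·0.0833333° lon, +6·0.0416667° lat → SW at lon 29.8333°, lat -44.75°.
Extended square 8, 0: +8·0.00833333° lon, +0·0.00416667° lat → SW at lon 29.9°, lat -44.75°.
Cell spans 0.00833333° lon × 0.00416667° lat.
west 29.90000, east 29.90833.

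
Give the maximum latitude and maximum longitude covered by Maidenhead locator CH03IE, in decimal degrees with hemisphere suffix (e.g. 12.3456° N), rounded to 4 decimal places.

16.7917° S, 139.2500° W

Field C=2, H=7: +2·20° lon, +7·10° lat → SW at lon -140°, lat -20°.
Square 0, 3: +0·2° lon, +3·1° lat → SW at lon -140°, lat -17°.
Subsquare i=8, e=4: +8·0.0833333° lon, +4·0.0416667° lat → SW at lon -139.333°, lat -16.8333°.
Cell spans 0.0833333° lon × 0.0416667° lat. NE corner is SW corner plus one full cell.
latitude 16.7917° S, longitude 139.2500° W.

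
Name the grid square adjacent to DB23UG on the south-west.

DB23tf

Longitude subsquare u = 20; −1 → 19 = t.
Latitude subsquare g = 6; −1 → 5 = f.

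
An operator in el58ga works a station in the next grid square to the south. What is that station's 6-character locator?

Latitude subsquare a = 0; −1 → -1, wraps to 23 = x, carry into square.
Latitude square 8; −1 → 7.
The longitude characters are unchanged.

EL57gx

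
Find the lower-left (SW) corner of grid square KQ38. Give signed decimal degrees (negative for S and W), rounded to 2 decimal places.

78.00, 26.00

Field K=10, Q=16: +10·20° lon, +16·10° lat → SW at lon 20°, lat 70°.
Square 3, 8: +3·2° lon, +8·1° lat → SW at lon 26°, lat 78°.
latitude 78.00, longitude 26.00.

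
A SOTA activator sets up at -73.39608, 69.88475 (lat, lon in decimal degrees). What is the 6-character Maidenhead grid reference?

MB46wo

Offset from 180°W / 90°S: lon 249.8847°, lat 16.6039°.
Field: lon ⌊249.8847/20⌋ = 12 → M; lat ⌊16.6039/10⌋ = 1 → B.
Square: lon ⌊9.8847/2⌋ = 4; lat ⌊6.6039/1⌋ = 6.
Subsquare: lon ⌊1.8847/0.0833333⌋ = 22 → w; lat ⌊0.6039/0.0416667⌋ = 14 → o.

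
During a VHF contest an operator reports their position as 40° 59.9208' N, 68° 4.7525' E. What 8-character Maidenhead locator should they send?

Add 180° to longitude and 90° to latitude: 248.07921, 130.99868.
Field (20°×10°, letters A–R): lon ⌊248.07921/20⌋ = 12 → M; lat ⌊130.99868/10⌋ = 13 → N.
Square (2°×1°, digits 0–9): lon ⌊8.07921/2⌋ = 4; lat ⌊0.99868/1⌋ = 0.
Subsquare (5′×2.5′, letters a–x): lon ⌊0.07921/0.0833333⌋ = 0 → a; lat ⌊0.99868/0.0416667⌋ = 23 → x.
Extended square (30″×15″, digits 0–9): lon ⌊0.07921/0.00833333⌋ = 9; lat ⌊0.04035/0.00416667⌋ = 9.

MN40ax99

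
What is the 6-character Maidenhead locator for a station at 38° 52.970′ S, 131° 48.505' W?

CF41cc

Add 180° to longitude and 90° to latitude: 48.1916, 51.1172.
Field (20°×10°, letters A–R): 48.1916/20 → 2 → C, 51.1172/10 → 5 → F; chars CF.
Square (2°×1°, digits 0–9): 8.1916/2 → 4, 1.1172/1 → 1; chars 41.
Subsquare (5′×2.5′, letters a–x): 0.1916/0.0833333 → 2 → c, 0.1172/0.0416667 → 2 → c; chars cc.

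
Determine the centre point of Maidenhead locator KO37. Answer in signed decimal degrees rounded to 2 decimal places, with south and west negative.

57.50, 27.00

Field K=10, O=14: +10·20° lon, +14·10° lat → SW at lon 20°, lat 50°.
Square 3, 7: +3·2° lon, +7·1° lat → SW at lon 26°, lat 57°.
Cell spans 2° lon × 1° lat. Centre is SW corner plus half of each.
latitude 57.50, longitude 27.00.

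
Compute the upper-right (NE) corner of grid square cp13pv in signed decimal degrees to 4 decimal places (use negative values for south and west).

Field C=2, P=15: +2·20° lon, +15·10° lat → SW at lon -140°, lat 60°.
Square 1, 3: +1·2° lon, +3·1° lat → SW at lon -138°, lat 63°.
Subsquare p=15, v=21: +15·0.0833333° lon, +21·0.0416667° lat → SW at lon -136.75°, lat 63.875°.
Cell spans 0.0833333° lon × 0.0416667° lat. NE corner is SW corner plus one full cell.
latitude 63.9167, longitude -136.6667.

63.9167, -136.6667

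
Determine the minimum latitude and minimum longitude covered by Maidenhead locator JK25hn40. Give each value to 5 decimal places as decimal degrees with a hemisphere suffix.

Field J=9, K=10: +9·20° lon, +10·10° lat → SW at lon 0°, lat 10°.
Square 2, 5: +2·2° lon, +5·1° lat → SW at lon 4°, lat 15°.
Subsquare h=7, n=13: +7·0.0833333° lon, +13·0.0416667° lat → SW at lon 4.58333°, lat 15.5417°.
Extended square 4, 0: +4·0.00833333° lon, +0·0.00416667° lat → SW at lon 4.61667°, lat 15.5417°.
latitude 15.54167° N, longitude 4.61667° E.

15.54167° N, 4.61667° E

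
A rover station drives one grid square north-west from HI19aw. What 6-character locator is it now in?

Longitude subsquare a = 0; −1 → -1, wraps to 23 = x, carry into square.
Longitude square 1; −1 → 0.
Latitude subsquare w = 22; +1 → 23 = x.

HI09xx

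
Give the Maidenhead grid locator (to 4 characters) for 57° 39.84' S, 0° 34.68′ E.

JD02

Offset from 180°W / 90°S: lon 180.58°, lat 32.34°.
Field (20°×10°, letters A–R): lon ⌊180.58/20⌋ = 9 → J; lat ⌊32.34/10⌋ = 3 → D.
Square (2°×1°, digits 0–9): lon ⌊0.58/2⌋ = 0; lat ⌊2.34/1⌋ = 2.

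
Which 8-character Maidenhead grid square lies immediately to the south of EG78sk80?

Latitude extended square 0; −1 → -1, wraps to 9, carry into subsquare.
Latitude subsquare k = 10; −1 → 9 = j.
The longitude characters are unchanged.

EG78sj89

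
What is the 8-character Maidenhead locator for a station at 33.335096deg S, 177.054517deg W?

AF16lp39

Add 180° to longitude and 90° to latitude: 2.94548, 56.66490.
Field (20°×10°, letters A–R): 2.94548/20 → 0 → A, 56.66490/10 → 5 → F; chars AF.
Square (2°×1°, digits 0–9): 2.94548/2 → 1, 6.66490/1 → 6; chars 16.
Subsquare (5′×2.5′, letters a–x): 0.94548/0.0833333 → 11 → l, 0.66490/0.0416667 → 15 → p; chars lp.
Extended square (30″×15″, digits 0–9): 0.02882/0.00833333 → 3, 0.03990/0.00416667 → 9; chars 39.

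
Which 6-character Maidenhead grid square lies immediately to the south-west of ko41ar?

Longitude subsquare a = 0; −1 → -1, wraps to 23 = x, carry into square.
Longitude square 4; −1 → 3.
Latitude subsquare r = 17; −1 → 16 = q.

KO31xq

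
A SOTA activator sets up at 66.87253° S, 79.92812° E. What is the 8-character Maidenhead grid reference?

MC93xd10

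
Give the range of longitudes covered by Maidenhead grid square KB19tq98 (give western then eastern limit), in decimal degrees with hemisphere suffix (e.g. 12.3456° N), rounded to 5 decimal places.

Field K=10, B=1: +10·20° lon, +1·10° lat → SW at lon 20°, lat -80°.
Square 1, 9: +1·2° lon, +9·1° lat → SW at lon 22°, lat -71°.
Subsquare t=19, q=16: +19·0.0833333° lon, +16·0.0416667° lat → SW at lon 23.5833°, lat -70.3333°.
Extended square 9, 8: +9·0.00833333° lon, +8·0.00416667° lat → SW at lon 23.6583°, lat -70.3°.
Cell spans 0.00833333° lon × 0.00416667° lat.
west 23.65833° E, east 23.66667° E.

23.65833° E, 23.66667° E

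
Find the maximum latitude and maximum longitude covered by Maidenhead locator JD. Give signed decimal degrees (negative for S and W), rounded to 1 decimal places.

-50.0, 20.0

Field J=9, D=3: +9·20° lon, +3·10° lat → SW at lon 0°, lat -60°.
Cell spans 20° lon × 10° lat. NE corner is SW corner plus one full cell.
latitude -50.0, longitude 20.0.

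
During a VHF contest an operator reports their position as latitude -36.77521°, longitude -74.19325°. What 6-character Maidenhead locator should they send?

Add 180° to longitude and 90° to latitude: 105.8067, 53.2248.
Field: 105.8067/20 → 5 → F, 53.2248/10 → 5 → F; chars FF.
Square: 5.8067/2 → 2, 3.2248/1 → 3; chars 23.
Subsquare: 1.8067/0.0833333 → 21 → v, 0.2248/0.0416667 → 5 → f; chars vf.

FF23vf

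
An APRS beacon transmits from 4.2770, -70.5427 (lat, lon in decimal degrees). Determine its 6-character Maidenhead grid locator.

FJ44rg

Shift to the Maidenhead origin (180°W, 90°S): lon 109.4573, lat 94.2770.
Field: lon ⌊109.4573/20⌋ = 5 → F; lat ⌊94.2770/10⌋ = 9 → J.
Square: lon ⌊9.4573/2⌋ = 4; lat ⌊4.2770/1⌋ = 4.
Subsquare: lon ⌊1.4573/0.0833333⌋ = 17 → r; lat ⌊0.2770/0.0416667⌋ = 6 → g.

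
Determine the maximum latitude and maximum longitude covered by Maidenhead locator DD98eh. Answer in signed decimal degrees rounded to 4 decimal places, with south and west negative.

-51.6667, -101.5833

Field D=3, D=3: +3·20° lon, +3·10° lat → SW at lon -120°, lat -60°.
Square 9, 8: +9·2° lon, +8·1° lat → SW at lon -102°, lat -52°.
Subsquare e=4, h=7: +4·0.0833333° lon, +7·0.0416667° lat → SW at lon -101.667°, lat -51.7083°.
Cell spans 0.0833333° lon × 0.0416667° lat. NE corner is SW corner plus one full cell.
latitude -51.6667, longitude -101.5833.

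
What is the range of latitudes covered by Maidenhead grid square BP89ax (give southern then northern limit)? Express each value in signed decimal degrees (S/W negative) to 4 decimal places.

69.9583, 70.0000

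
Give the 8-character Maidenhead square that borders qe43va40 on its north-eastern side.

QE43va51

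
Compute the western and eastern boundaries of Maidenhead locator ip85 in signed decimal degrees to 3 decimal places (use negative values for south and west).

-4.000, -2.000

Field I=8, P=15: +8·20° lon, +15·10° lat → SW at lon -20°, lat 60°.
Square 8, 5: +8·2° lon, +5·1° lat → SW at lon -4°, lat 65°.
Cell spans 2° lon × 1° lat.
west -4.000, east -2.000.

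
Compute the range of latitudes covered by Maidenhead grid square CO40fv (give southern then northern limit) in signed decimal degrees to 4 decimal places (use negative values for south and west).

50.8750, 50.9167

Field C=2, O=14: +2·20° lon, +14·10° lat → SW at lon -140°, lat 50°.
Square 4, 0: +4·2° lon, +0·1° lat → SW at lon -132°, lat 50°.
Subsquare f=5, v=21: +5·0.0833333° lon, +21·0.0416667° lat → SW at lon -131.583°, lat 50.875°.
Cell spans 0.0833333° lon × 0.0416667° lat.
south 50.8750, north 50.9167.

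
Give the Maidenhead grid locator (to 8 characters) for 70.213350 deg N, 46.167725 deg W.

GQ60vf91

Add 180° to longitude and 90° to latitude: 133.83228, 160.21335.
Field: 133.83228/20 → 6 → G, 160.21335/10 → 16 → Q; chars GQ.
Square: 13.83228/2 → 6, 0.21335/1 → 0; chars 60.
Subsquare: 1.83228/0.0833333 → 21 → v, 0.21335/0.0416667 → 5 → f; chars vf.
Extended square: 0.08228/0.00833333 → 9, 0.00502/0.00416667 → 1; chars 91.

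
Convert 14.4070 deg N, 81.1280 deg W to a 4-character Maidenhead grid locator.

Shift to the Maidenhead origin (180°W, 90°S): lon 98.87, lat 104.41.
Field: 98.87/20 → 4 → E, 104.41/10 → 10 → K; chars EK.
Square: 18.87/2 → 9, 4.41/1 → 4; chars 94.

EK94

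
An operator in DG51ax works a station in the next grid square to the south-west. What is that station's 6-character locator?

DG41xw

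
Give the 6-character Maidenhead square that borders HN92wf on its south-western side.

Longitude subsquare w = 22; −1 → 21 = v.
Latitude subsquare f = 5; −1 → 4 = e.

HN92ve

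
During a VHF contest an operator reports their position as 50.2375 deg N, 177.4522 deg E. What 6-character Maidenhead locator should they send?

Offset from 180°W / 90°S: lon 357.4522°, lat 140.2375°.
Field (20°×10°, letters A–R): 357.4522/20 → 17 → R, 140.2375/10 → 14 → O; chars RO.
Square (2°×1°, digits 0–9): 17.4522/2 → 8, 0.2375/1 → 0; chars 80.
Subsquare (5′×2.5′, letters a–x): 1.4522/0.0833333 → 17 → r, 0.2375/0.0416667 → 5 → f; chars rf.

RO80rf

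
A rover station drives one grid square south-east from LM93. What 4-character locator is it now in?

MM02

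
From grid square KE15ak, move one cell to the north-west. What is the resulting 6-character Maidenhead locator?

Longitude subsquare a = 0; −1 → -1, wraps to 23 = x, carry into square.
Longitude square 1; −1 → 0.
Latitude subsquare k = 10; +1 → 11 = l.

KE05xl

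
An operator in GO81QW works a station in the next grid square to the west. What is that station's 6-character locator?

Longitude subsquare q = 16; −1 → 15 = p.
The latitude characters are unchanged.

GO81pw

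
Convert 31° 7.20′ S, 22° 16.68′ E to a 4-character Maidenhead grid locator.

Add 180° to longitude and 90° to latitude: 202.28, 58.88.
Field (20°×10°, letters A–R): 202.28/20 → 10 → K, 58.88/10 → 5 → F; chars KF.
Square (2°×1°, digits 0–9): 2.28/2 → 1, 8.88/1 → 8; chars 18.

KF18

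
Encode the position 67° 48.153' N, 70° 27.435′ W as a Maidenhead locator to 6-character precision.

Offset from 180°W / 90°S: lon 109.5427°, lat 157.8025°.
Field (20°×10°, letters A–R): lon ⌊109.5427/20⌋ = 5 → F; lat ⌊157.8025/10⌋ = 15 → P.
Square (2°×1°, digits 0–9): lon ⌊9.5427/2⌋ = 4; lat ⌊7.8025/1⌋ = 7.
Subsquare (5′×2.5′, letters a–x): lon ⌊1.5427/0.0833333⌋ = 18 → s; lat ⌊0.8025/0.0416667⌋ = 19 → t.

FP47st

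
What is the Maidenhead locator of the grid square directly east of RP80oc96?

RP80pc06

Longitude extended square 9; +1 → 10, wraps to 0, carry into subsquare.
Longitude subsquare o = 14; +1 → 15 = p.
The latitude characters are unchanged.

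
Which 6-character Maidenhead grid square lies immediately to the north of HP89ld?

Latitude subsquare d = 3; +1 → 4 = e.
The longitude characters are unchanged.

HP89le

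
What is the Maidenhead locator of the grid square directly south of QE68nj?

Latitude subsquare j = 9; −1 → 8 = i.
The longitude characters are unchanged.

QE68ni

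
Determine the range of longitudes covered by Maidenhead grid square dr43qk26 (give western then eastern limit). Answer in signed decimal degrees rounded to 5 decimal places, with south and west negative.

Field D=3, R=17: +3·20° lon, +17·10° lat → SW at lon -120°, lat 80°.
Square 4, 3: +4·2° lon, +3·1° lat → SW at lon -112°, lat 83°.
Subsquare q=16, k=10: +16·0.0833333° lon, +10·0.0416667° lat → SW at lon -110.667°, lat 83.4167°.
Extended square 2, 6: +2·0.00833333° lon, +6·0.00416667° lat → SW at lon -110.65°, lat 83.4417°.
Cell spans 0.00833333° lon × 0.00416667° lat.
west -110.65000, east -110.64167.

-110.65000, -110.64167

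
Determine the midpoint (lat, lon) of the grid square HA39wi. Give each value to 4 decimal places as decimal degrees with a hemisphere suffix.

80.6458° S, 32.1250° W

Field H=7, A=0: +7·20° lon, +0·10° lat → SW at lon -40°, lat -90°.
Square 3, 9: +3·2° lon, +9·1° lat → SW at lon -34°, lat -81°.
Subsquare w=22, i=8: +22·0.0833333° lon, +8·0.0416667° lat → SW at lon -32.1667°, lat -80.6667°.
Cell spans 0.0833333° lon × 0.0416667° lat. Centre is SW corner plus half of each.
latitude 80.6458° S, longitude 32.1250° W.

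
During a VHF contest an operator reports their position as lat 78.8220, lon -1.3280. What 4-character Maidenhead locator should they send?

Offset from 180°W / 90°S: lon 178.67°, lat 168.82°.
Field: 178.67/20 → 8 → I, 168.82/10 → 16 → Q; chars IQ.
Square: 18.67/2 → 9, 8.82/1 → 8; chars 98.

IQ98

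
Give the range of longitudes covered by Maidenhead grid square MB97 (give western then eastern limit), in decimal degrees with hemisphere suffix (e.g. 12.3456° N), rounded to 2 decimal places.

78.00° E, 80.00° E

Field M=12, B=1: +12·20° lon, +1·10° lat → SW at lon 60°, lat -80°.
Square 9, 7: +9·2° lon, +7·1° lat → SW at lon 78°, lat -73°.
Cell spans 2° lon × 1° lat.
west 78.00° E, east 80.00° E.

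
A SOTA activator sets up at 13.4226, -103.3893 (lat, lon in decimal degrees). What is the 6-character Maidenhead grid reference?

Shift to the Maidenhead origin (180°W, 90°S): lon 76.6107, lat 103.4226.
Field: 76.6107/20 → 3 → D, 103.4226/10 → 10 → K; chars DK.
Square: 16.6107/2 → 8, 3.4226/1 → 3; chars 83.
Subsquare: 0.6107/0.0833333 → 7 → h, 0.4226/0.0416667 → 10 → k; chars hk.

DK83hk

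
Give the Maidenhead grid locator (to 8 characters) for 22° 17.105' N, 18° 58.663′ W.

Add 180° to longitude and 90° to latitude: 161.02228, 112.28508.
Field (20°×10°, letters A–R): lon ⌊161.02228/20⌋ = 8 → I; lat ⌊112.28508/10⌋ = 11 → L.
Square (2°×1°, digits 0–9): lon ⌊1.02228/2⌋ = 0; lat ⌊2.28508/1⌋ = 2.
Subsquare (5′×2.5′, letters a–x): lon ⌊1.02228/0.0833333⌋ = 12 → m; lat ⌊0.28508/0.0416667⌋ = 6 → g.
Extended square (30″×15″, digits 0–9): lon ⌊0.02228/0.00833333⌋ = 2; lat ⌊0.03508/0.00416667⌋ = 8.

IL02mg28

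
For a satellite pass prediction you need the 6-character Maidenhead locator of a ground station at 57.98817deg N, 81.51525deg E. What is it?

Shift to the Maidenhead origin (180°W, 90°S): lon 261.5152, lat 147.9882.
Field: lon ⌊261.5152/20⌋ = 13 → N; lat ⌊147.9882/10⌋ = 14 → O.
Square: lon ⌊1.5152/2⌋ = 0; lat ⌊7.9882/1⌋ = 7.
Subsquare: lon ⌊1.5152/0.0833333⌋ = 18 → s; lat ⌊0.9882/0.0416667⌋ = 23 → x.

NO07sx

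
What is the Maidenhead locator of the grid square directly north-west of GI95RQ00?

GI95qq91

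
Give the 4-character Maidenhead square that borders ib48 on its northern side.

IB49

Latitude square 8; +1 → 9.
The longitude characters are unchanged.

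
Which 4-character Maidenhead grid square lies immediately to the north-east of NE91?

OE02

Longitude square 9; +1 → 10, wraps to 0, carry into field.
Longitude field N = 13; +1 → 14 = O.
Latitude square 1; +1 → 2.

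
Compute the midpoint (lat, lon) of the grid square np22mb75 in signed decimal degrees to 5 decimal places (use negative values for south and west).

62.06458, 85.06250

Field N=13, P=15: +13·20° lon, +15·10° lat → SW at lon 80°, lat 60°.
Square 2, 2: +2·2° lon, +2·1° lat → SW at lon 84°, lat 62°.
Subsquare m=12, b=1: +12·0.0833333° lon, +1·0.0416667° lat → SW at lon 85°, lat 62.0417°.
Extended square 7, 5: +7·0.00833333° lon, +5·0.00416667° lat → SW at lon 85.0583°, lat 62.0625°.
Cell spans 0.00833333° lon × 0.00416667° lat. Centre is SW corner plus half of each.
latitude 62.06458, longitude 85.06250.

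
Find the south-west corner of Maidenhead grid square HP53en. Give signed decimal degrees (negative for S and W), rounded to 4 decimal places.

Field H=7, P=15: +7·20° lon, +15·10° lat → SW at lon -40°, lat 60°.
Square 5, 3: +5·2° lon, +3·1° lat → SW at lon -30°, lat 63°.
Subsquare e=4, n=13: +4·0.0833333° lon, +13·0.0416667° lat → SW at lon -29.6667°, lat 63.5417°.
latitude 63.5417, longitude -29.6667.

63.5417, -29.6667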